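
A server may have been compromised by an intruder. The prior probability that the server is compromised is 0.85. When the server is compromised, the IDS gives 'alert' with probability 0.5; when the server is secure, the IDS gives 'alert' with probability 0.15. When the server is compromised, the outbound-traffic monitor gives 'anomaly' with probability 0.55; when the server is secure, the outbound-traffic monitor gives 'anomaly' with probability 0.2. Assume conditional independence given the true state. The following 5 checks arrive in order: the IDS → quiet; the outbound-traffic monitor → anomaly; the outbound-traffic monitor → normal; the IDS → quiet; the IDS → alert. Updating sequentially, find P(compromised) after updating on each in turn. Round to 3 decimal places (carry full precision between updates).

0.910

After the IDS='quiet': P(compromised) = 0.5·0.8500 / (0.5·0.8500 + 0.85·0.1500) ≈ 0.7692
After the outbound-traffic monitor='anomaly': P(compromised) = 0.55·0.7692 / (0.55·0.7692 + 0.2·0.2308) ≈ 0.9016
After the outbound-traffic monitor='normal': P(compromised) = 0.45·0.9016 / (0.45·0.9016 + 0.8·0.0984) ≈ 0.8376
After the IDS='quiet': P(compromised) = 0.5·0.8376 / (0.5·0.8376 + 0.85·0.1624) ≈ 0.7521
After the IDS='alert': P(compromised) = 0.5·0.7521 / (0.5·0.7521 + 0.15·0.2479) ≈ 0.9100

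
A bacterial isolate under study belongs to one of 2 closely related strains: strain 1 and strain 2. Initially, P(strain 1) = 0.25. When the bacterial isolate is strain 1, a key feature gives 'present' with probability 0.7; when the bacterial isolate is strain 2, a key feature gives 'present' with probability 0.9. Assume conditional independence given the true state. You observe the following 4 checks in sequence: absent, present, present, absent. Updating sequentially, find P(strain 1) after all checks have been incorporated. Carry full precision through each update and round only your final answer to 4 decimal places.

After 'absent': P(strain 1) = 0.3·0.2500 / (0.3·0.2500 + 0.1·0.7500) ≈ 0.5000
After 'present': P(strain 1) = 0.7·0.5000 / (0.7·0.5000 + 0.9·0.5000) ≈ 0.4375
After 'present': P(strain 1) = 0.7·0.4375 / (0.7·0.4375 + 0.9·0.5625) ≈ 0.3769
After 'absent': P(strain 1) = 0.3·0.3769 / (0.3·0.3769 + 0.1·0.6231) ≈ 0.6447

0.6447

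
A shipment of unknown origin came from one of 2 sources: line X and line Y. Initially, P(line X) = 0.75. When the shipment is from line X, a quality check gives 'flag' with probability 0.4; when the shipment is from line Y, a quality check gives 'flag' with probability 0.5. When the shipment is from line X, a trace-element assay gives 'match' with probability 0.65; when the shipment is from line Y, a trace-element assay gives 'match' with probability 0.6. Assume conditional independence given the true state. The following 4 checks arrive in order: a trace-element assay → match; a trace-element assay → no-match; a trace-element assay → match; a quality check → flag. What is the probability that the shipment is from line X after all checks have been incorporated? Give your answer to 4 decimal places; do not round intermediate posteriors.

0.7114

Apply Bayes' rule sequentially, carrying P(line X) forward.
After a trace-element assay='match': P(line X) = 0.65·0.7500 / (0.65·0.7500 + 0.6·0.2500) ≈ 0.7647
After a trace-element assay='no-match': P(line X) = 0.35·0.7647 / (0.35·0.7647 + 0.4·0.2353) ≈ 0.7398
After a trace-element assay='match': P(line X) = 0.65·0.7398 / (0.65·0.7398 + 0.6·0.2602) ≈ 0.7549
After a quality check='flag': P(line X) = 0.4·0.7549 / (0.4·0.7549 + 0.5·0.2451) ≈ 0.7114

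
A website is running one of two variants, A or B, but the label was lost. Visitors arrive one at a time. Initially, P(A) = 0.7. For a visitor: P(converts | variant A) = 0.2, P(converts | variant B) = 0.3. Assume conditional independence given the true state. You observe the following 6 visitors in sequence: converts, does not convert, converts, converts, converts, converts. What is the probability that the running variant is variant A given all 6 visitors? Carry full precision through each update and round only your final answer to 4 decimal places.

0.2599

Apply Bayes' rule sequentially, carrying P(A) forward.
After 'converts': P(A) = 0.2·0.7000 / (0.2·0.7000 + 0.3·0.3000) ≈ 0.6087
After 'does not convert': P(A) = 0.8·0.6087 / (0.8·0.6087 + 0.7·0.3913) ≈ 0.6400
After 'converts': P(A) = 0.2·0.6400 / (0.2·0.6400 + 0.3·0.3600) ≈ 0.5424
After 'converts': P(A) = 0.2·0.5424 / (0.2·0.5424 + 0.3·0.4576) ≈ 0.4414
After 'converts': P(A) = 0.2·0.4414 / (0.2·0.4414 + 0.3·0.5586) ≈ 0.3450
After 'converts': P(A) = 0.2·0.3450 / (0.2·0.3450 + 0.3·0.6550) ≈ 0.2599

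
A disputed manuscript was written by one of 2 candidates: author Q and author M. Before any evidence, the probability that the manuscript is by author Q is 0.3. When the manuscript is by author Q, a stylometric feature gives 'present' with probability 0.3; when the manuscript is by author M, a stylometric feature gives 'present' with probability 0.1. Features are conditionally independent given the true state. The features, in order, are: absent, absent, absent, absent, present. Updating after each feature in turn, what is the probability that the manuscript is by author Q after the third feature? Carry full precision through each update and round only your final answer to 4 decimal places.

0.1678

After 'absent': P(author Q) = 0.7·0.3000 / (0.7·0.3000 + 0.9·0.7000) ≈ 0.2500
After 'absent': P(author Q) = 0.7·0.2500 / (0.7·0.2500 + 0.9·0.7500) ≈ 0.2059
After 'absent': P(author Q) = 0.7·0.2059 / (0.7·0.2059 + 0.9·0.7941) ≈ 0.1678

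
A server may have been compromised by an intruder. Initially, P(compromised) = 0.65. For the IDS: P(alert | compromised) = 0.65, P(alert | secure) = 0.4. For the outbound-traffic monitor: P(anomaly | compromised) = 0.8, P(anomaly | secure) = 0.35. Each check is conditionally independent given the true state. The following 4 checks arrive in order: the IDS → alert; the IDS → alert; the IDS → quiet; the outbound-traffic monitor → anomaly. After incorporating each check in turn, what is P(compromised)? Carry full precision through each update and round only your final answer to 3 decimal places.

0.867

Each posterior becomes the prior for the next update.
After the IDS='alert': P(compromised) = 0.65·0.6500 / (0.65·0.6500 + 0.4·0.3500) ≈ 0.7511
After the IDS='alert': P(compromised) = 0.65·0.7511 / (0.65·0.7511 + 0.4·0.2489) ≈ 0.8306
After the IDS='quiet': P(compromised) = 0.35·0.8306 / (0.35·0.8306 + 0.6·0.1694) ≈ 0.7410
After the outbound-traffic monitor='anomaly': P(compromised) = 0.8·0.7410 / (0.8·0.7410 + 0.35·0.2590) ≈ 0.8674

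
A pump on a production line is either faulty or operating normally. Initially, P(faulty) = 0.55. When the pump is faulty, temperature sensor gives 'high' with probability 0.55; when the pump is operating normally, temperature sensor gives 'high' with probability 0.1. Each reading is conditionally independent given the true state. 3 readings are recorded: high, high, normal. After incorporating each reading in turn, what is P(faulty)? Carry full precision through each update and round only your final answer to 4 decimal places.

0.9487

Apply Bayes' rule sequentially, carrying P(faulty) forward.
After 'high': P(faulty) = 0.55·0.5500 / (0.55·0.5500 + 0.1·0.4500) ≈ 0.8705
After 'high': P(faulty) = 0.55·0.8705 / (0.55·0.8705 + 0.1·0.1295) ≈ 0.9737
After 'normal': P(faulty) = 0.45·0.9737 / (0.45·0.9737 + 0.9·0.0263) ≈ 0.9487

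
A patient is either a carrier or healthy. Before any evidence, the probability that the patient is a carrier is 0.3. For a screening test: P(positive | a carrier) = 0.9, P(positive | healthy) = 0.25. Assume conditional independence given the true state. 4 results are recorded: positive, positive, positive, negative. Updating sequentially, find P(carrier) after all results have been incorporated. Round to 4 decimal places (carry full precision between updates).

0.7272

Each posterior becomes the prior for the next update.
After 'positive': P(carrier) = 0.9·0.3000 / (0.9·0.3000 + 0.25·0.7000) ≈ 0.6067
After 'positive': P(carrier) = 0.9·0.6067 / (0.9·0.6067 + 0.25·0.3933) ≈ 0.8474
After 'positive': P(carrier) = 0.9·0.8474 / (0.9·0.8474 + 0.25·0.1526) ≈ 0.9524
After 'negative': P(carrier) = 0.1·0.9524 / (0.1·0.9524 + 0.75·0.0476) ≈ 0.7272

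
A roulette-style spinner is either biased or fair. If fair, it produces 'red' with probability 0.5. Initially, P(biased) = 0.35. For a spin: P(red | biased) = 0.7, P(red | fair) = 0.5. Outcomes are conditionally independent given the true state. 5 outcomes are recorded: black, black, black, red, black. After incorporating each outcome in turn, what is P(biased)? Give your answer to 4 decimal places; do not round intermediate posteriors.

After 'black': P(biased) = 0.3·0.3500 / (0.3·0.3500 + 0.5·0.6500) ≈ 0.2442
After 'black': P(biased) = 0.3·0.2442 / (0.3·0.2442 + 0.5·0.7558) ≈ 0.1624
After 'black': P(biased) = 0.3·0.1624 / (0.3·0.1624 + 0.5·0.8376) ≈ 0.1042
After 'red': P(biased) = 0.7·0.1042 / (0.7·0.1042 + 0.5·0.8958) ≈ 0.1400
After 'black': P(biased) = 0.3·0.1400 / (0.3·0.1400 + 0.5·0.8600) ≈ 0.0890

0.0890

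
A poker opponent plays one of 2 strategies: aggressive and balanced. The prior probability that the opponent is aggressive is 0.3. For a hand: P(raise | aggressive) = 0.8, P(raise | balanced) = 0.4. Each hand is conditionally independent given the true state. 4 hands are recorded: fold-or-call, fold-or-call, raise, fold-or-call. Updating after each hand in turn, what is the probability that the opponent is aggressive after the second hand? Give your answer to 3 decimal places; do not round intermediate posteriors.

0.045

After 'fold-or-call': P(aggressive) = 0.2·0.3000 / (0.2·0.3000 + 0.6·0.7000) ≈ 0.1250
After 'fold-or-call': P(aggressive) = 0.2·0.1250 / (0.2·0.1250 + 0.6·0.8750) ≈ 0.0455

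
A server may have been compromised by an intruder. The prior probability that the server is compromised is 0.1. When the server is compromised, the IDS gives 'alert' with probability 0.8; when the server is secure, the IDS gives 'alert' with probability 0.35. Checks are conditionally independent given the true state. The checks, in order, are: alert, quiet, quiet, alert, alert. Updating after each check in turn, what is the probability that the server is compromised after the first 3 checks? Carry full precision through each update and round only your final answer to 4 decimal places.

After 'alert': P(compromised) = 0.8·0.1000 / (0.8·0.1000 + 0.35·0.9000) ≈ 0.2025
After 'quiet': P(compromised) = 0.2·0.2025 / (0.2·0.2025 + 0.65·0.7975) ≈ 0.0725
After 'quiet': P(compromised) = 0.2·0.0725 / (0.2·0.0725 + 0.65·0.9275) ≈ 0.0235

0.0235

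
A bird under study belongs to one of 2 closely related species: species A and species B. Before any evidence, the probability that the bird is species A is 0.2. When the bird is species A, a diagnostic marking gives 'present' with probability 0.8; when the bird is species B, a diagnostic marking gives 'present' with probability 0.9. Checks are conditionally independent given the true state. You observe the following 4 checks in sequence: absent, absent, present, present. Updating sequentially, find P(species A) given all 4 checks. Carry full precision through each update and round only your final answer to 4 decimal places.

After 'absent': P(species A) = 0.2·0.2000 / (0.2·0.2000 + 0.1·0.8000) ≈ 0.3333
After 'absent': P(species A) = 0.2·0.3333 / (0.2·0.3333 + 0.1·0.6667) ≈ 0.5000
After 'present': P(species A) = 0.8·0.5000 / (0.8·0.5000 + 0.9·0.5000) ≈ 0.4706
After 'present': P(species A) = 0.8·0.4706 / (0.8·0.4706 + 0.9·0.5294) ≈ 0.4414

0.4414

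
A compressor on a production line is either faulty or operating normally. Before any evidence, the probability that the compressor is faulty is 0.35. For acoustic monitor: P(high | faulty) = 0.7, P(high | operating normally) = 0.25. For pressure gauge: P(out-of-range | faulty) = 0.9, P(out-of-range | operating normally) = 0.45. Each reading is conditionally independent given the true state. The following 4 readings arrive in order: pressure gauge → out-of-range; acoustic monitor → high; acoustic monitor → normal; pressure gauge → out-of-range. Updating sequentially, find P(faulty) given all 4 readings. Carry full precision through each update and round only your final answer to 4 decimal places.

0.7069

After pressure gauge='out-of-range': P(faulty) = 0.9·0.3500 / (0.9·0.3500 + 0.45·0.6500) ≈ 0.5185
After acoustic monitor='high': P(faulty) = 0.7·0.5185 / (0.7·0.5185 + 0.25·0.4815) ≈ 0.7510
After acoustic monitor='normal': P(faulty) = 0.3·0.7510 / (0.3·0.7510 + 0.75·0.2490) ≈ 0.5467
After pressure gauge='out-of-range': P(faulty) = 0.9·0.5467 / (0.9·0.5467 + 0.45·0.4533) ≈ 0.7069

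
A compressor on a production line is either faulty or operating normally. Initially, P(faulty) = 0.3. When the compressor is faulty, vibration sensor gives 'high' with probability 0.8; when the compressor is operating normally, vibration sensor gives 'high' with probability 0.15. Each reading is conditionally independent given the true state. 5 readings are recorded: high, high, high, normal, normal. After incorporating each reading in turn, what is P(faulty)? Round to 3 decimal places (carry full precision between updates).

0.783

After 'high': P(faulty) = 0.8·0.3000 / (0.8·0.3000 + 0.15·0.7000) ≈ 0.6957
After 'high': P(faulty) = 0.8·0.6957 / (0.8·0.6957 + 0.15·0.3043) ≈ 0.9242
After 'high': P(faulty) = 0.8·0.9242 / (0.8·0.9242 + 0.15·0.0758) ≈ 0.9849
After 'normal': P(faulty) = 0.2·0.9849 / (0.2·0.9849 + 0.85·0.0151) ≈ 0.9386
After 'normal': P(faulty) = 0.2·0.9386 / (0.2·0.9386 + 0.85·0.0614) ≈ 0.7826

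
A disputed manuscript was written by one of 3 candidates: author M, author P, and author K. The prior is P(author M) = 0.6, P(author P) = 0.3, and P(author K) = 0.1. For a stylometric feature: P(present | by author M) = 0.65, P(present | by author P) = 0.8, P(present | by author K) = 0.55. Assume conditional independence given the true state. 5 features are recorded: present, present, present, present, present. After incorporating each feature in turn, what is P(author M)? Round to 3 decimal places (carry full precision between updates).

0.403

Each posterior becomes the prior for the next update.
After 'present': normaliser = 0.65·0.6000 + 0.8·0.3000 + 0.55·0.1000; P(author M) ≈ 0.5693, P(author P) ≈ 0.3504, P(author K) ≈ 0.0803
After 'present': normaliser = 0.65·0.5693 + 0.8·0.3504 + 0.55·0.0803; P(author M) ≈ 0.5328, P(author P) ≈ 0.4036, P(author K) ≈ 0.0636
After 'present': normaliser = 0.65·0.5328 + 0.8·0.4036 + 0.55·0.0636; P(author M) ≈ 0.4918, P(author P) ≈ 0.4585, P(author K) ≈ 0.0497
After 'present': normaliser = 0.65·0.4918 + 0.8·0.4585 + 0.55·0.0497; P(author M) ≈ 0.4479, P(author P) ≈ 0.5139, P(author K) ≈ 0.0383
After 'present': normaliser = 0.65·0.4479 + 0.8·0.5139 + 0.55·0.0383; P(author M) ≈ 0.4025, P(author P) ≈ 0.5684, P(author K) ≈ 0.0291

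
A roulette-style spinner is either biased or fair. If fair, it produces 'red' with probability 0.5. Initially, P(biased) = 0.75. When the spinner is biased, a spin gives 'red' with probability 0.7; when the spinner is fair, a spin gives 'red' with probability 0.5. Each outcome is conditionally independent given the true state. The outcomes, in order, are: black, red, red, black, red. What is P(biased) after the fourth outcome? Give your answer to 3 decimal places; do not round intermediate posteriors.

After 'black': P(biased) = 0.3·0.7500 / (0.3·0.7500 + 0.5·0.2500) ≈ 0.6429
After 'red': P(biased) = 0.7·0.6429 / (0.7·0.6429 + 0.5·0.3571) ≈ 0.7159
After 'red': P(biased) = 0.7·0.7159 / (0.7·0.7159 + 0.5·0.2841) ≈ 0.7792
After 'black': P(biased) = 0.3·0.7792 / (0.3·0.7792 + 0.5·0.2208) ≈ 0.6792

0.679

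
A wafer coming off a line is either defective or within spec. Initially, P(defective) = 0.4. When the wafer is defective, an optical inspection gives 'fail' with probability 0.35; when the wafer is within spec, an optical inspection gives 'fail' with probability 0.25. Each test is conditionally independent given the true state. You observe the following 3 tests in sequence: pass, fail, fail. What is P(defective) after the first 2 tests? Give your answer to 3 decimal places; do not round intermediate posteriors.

0.447

After 'pass': P(defective) = 0.65·0.4000 / (0.65·0.4000 + 0.75·0.6000) ≈ 0.3662
After 'fail': P(defective) = 0.35·0.3662 / (0.35·0.3662 + 0.25·0.6338) ≈ 0.4472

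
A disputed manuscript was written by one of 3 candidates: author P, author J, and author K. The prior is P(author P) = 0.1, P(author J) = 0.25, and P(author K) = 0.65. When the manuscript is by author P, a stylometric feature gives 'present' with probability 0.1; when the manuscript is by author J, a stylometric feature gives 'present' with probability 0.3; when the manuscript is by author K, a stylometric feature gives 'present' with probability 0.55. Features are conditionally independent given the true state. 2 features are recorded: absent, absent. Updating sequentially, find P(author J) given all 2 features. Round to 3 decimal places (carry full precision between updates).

0.366

After 'absent': normaliser = 0.9·0.1000 + 0.7·0.2500 + 0.45·0.6500; P(author P) ≈ 0.1614, P(author J) ≈ 0.3139, P(author K) ≈ 0.5247
After 'absent': normaliser = 0.9·0.1614 + 0.7·0.3139 + 0.45·0.5247; P(author P) ≈ 0.2417, P(author J) ≈ 0.3655, P(author K) ≈ 0.3928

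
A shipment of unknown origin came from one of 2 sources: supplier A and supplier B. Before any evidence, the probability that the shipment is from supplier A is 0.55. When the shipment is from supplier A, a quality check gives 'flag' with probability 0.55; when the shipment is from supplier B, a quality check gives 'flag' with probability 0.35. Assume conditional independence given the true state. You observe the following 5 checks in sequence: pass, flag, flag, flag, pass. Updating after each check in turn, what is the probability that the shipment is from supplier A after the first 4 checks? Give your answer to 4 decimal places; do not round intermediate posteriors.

0.7665

After 'pass': P(supplier A) = 0.45·0.5500 / (0.45·0.5500 + 0.65·0.4500) ≈ 0.4583
After 'flag': P(supplier A) = 0.55·0.4583 / (0.55·0.4583 + 0.35·0.5417) ≈ 0.5708
After 'flag': P(supplier A) = 0.55·0.5708 / (0.55·0.5708 + 0.35·0.4292) ≈ 0.6763
After 'flag': P(supplier A) = 0.55·0.6763 / (0.55·0.6763 + 0.35·0.3237) ≈ 0.7665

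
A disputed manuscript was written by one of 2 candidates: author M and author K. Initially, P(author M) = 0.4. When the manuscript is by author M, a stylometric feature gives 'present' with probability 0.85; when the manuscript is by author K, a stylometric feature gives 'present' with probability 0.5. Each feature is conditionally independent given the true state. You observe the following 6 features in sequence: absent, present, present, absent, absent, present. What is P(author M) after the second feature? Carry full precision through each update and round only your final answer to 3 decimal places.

Apply Bayes' rule sequentially, carrying P(author M) forward.
After 'absent': P(author M) = 0.15·0.4000 / (0.15·0.4000 + 0.5·0.6000) ≈ 0.1667
After 'present': P(author M) = 0.85·0.1667 / (0.85·0.1667 + 0.5·0.8333) ≈ 0.2537

0.254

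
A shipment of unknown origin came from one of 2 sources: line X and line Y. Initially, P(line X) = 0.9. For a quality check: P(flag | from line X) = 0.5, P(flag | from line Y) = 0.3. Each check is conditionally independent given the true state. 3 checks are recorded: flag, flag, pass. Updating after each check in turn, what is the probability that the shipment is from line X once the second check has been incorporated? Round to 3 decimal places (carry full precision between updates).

After 'flag': P(line X) = 0.5·0.9000 / (0.5·0.9000 + 0.3·0.1000) ≈ 0.9375
After 'flag': P(line X) = 0.5·0.9375 / (0.5·0.9375 + 0.3·0.0625) ≈ 0.9615

0.962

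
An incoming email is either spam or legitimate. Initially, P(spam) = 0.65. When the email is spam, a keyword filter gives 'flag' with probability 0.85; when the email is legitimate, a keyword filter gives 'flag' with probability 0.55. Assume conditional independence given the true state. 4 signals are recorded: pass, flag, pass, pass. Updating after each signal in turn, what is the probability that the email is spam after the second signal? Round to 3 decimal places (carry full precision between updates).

After 'pass': P(spam) = 0.15·0.6500 / (0.15·0.6500 + 0.45·0.3500) ≈ 0.3824
After 'flag': P(spam) = 0.85·0.3824 / (0.85·0.3824 + 0.55·0.6176) ≈ 0.4889

0.489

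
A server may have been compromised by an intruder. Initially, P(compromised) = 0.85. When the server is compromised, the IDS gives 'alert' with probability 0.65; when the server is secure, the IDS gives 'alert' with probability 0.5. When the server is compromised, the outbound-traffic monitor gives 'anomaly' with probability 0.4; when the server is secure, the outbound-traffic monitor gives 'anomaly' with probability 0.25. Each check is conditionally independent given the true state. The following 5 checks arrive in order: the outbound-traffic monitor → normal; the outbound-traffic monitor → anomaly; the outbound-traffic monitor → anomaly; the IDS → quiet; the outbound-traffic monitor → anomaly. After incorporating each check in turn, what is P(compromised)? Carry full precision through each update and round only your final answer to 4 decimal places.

0.9286

Each posterior becomes the prior for the next update.
After the outbound-traffic monitor='normal': P(compromised) = 0.6·0.8500 / (0.6·0.8500 + 0.75·0.1500) ≈ 0.8193
After the outbound-traffic monitor='anomaly': P(compromised) = 0.4·0.8193 / (0.4·0.8193 + 0.25·0.1807) ≈ 0.8788
After the outbound-traffic monitor='anomaly': P(compromised) = 0.4·0.8788 / (0.4·0.8788 + 0.25·0.1212) ≈ 0.9207
After the IDS='quiet': P(compromised) = 0.35·0.9207 / (0.35·0.9207 + 0.5·0.0793) ≈ 0.8904
After the outbound-traffic monitor='anomaly': P(compromised) = 0.4·0.8904 / (0.4·0.8904 + 0.25·0.1096) ≈ 0.9286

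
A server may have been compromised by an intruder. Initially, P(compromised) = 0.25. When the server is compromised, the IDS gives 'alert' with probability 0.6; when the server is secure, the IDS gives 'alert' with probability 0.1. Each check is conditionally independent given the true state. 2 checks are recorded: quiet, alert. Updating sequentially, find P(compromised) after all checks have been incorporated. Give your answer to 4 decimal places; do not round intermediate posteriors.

After 'quiet': P(compromised) = 0.4·0.2500 / (0.4·0.2500 + 0.9·0.7500) ≈ 0.1290
After 'alert': P(compromised) = 0.6·0.1290 / (0.6·0.1290 + 0.1·0.8710) ≈ 0.4706

0.4706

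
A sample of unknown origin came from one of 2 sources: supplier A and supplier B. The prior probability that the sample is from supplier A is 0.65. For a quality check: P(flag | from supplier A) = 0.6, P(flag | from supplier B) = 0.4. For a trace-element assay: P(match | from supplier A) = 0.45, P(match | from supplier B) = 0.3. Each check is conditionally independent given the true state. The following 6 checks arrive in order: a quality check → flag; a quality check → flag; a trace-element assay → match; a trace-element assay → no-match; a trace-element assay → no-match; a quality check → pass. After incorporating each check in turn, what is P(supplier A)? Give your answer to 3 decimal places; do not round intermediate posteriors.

0.721

After a quality check='flag': P(supplier A) = 0.6·0.6500 / (0.6·0.6500 + 0.4·0.3500) ≈ 0.7358
After a quality check='flag': P(supplier A) = 0.6·0.7358 / (0.6·0.7358 + 0.4·0.2642) ≈ 0.8069
After a trace-element assay='match': P(supplier A) = 0.45·0.8069 / (0.45·0.8069 + 0.3·0.1931) ≈ 0.8624
After a trace-element assay='no-match': P(supplier A) = 0.55·0.8624 / (0.55·0.8624 + 0.7·0.1376) ≈ 0.8312
After a trace-element assay='no-match': P(supplier A) = 0.55·0.8312 / (0.55·0.8312 + 0.7·0.1688) ≈ 0.7946
After a quality check='pass': P(supplier A) = 0.4·0.7946 / (0.4·0.7946 + 0.6·0.2054) ≈ 0.7206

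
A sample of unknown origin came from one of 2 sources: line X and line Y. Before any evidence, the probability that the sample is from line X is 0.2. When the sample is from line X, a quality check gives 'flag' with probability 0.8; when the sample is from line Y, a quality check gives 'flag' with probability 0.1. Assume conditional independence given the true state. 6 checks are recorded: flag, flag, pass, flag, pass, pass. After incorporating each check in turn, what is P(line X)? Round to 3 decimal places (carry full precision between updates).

0.584

After 'flag': P(line X) = 0.8·0.2000 / (0.8·0.2000 + 0.1·0.8000) ≈ 0.6667
After 'flag': P(line X) = 0.8·0.6667 / (0.8·0.6667 + 0.1·0.3333) ≈ 0.9412
After 'pass': P(line X) = 0.2·0.9412 / (0.2·0.9412 + 0.9·0.0588) ≈ 0.7805
After 'flag': P(line X) = 0.8·0.7805 / (0.8·0.7805 + 0.1·0.2195) ≈ 0.9660
After 'pass': P(line X) = 0.2·0.9660 / (0.2·0.9660 + 0.9·0.0340) ≈ 0.8634
After 'pass': P(line X) = 0.2·0.8634 / (0.2·0.8634 + 0.9·0.1366) ≈ 0.5841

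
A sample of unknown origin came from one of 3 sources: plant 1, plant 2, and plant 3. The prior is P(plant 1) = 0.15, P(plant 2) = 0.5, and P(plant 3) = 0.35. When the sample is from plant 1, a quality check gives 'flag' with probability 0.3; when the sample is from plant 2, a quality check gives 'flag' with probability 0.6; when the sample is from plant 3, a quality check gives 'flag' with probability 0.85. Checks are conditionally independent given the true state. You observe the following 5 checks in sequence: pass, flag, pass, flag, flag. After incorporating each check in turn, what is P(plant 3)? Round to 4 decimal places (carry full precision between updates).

0.2007

After 'pass': normaliser = 0.7·0.1500 + 0.4·0.5000 + 0.15·0.3500; P(plant 1) ≈ 0.2937, P(plant 2) ≈ 0.5594, P(plant 3) ≈ 0.1469
After 'flag': normaliser = 0.3·0.2937 + 0.6·0.5594 + 0.85·0.1469; P(plant 1) ≈ 0.1606, P(plant 2) ≈ 0.6119, P(plant 3) ≈ 0.2275
After 'pass': normaliser = 0.7·0.1606 + 0.4·0.6119 + 0.15·0.2275; P(plant 1) ≈ 0.2873, P(plant 2) ≈ 0.6255, P(plant 3) ≈ 0.0872
After 'flag': normaliser = 0.3·0.2873 + 0.6·0.6255 + 0.85·0.0872; P(plant 1) ≈ 0.1609, P(plant 2) ≈ 0.7007, P(plant 3) ≈ 0.1384
After 'flag': normaliser = 0.3·0.1609 + 0.6·0.7007 + 0.85·0.1384; P(plant 1) ≈ 0.0823, P(plant 2) ≈ 0.7170, P(plant 3) ≈ 0.2007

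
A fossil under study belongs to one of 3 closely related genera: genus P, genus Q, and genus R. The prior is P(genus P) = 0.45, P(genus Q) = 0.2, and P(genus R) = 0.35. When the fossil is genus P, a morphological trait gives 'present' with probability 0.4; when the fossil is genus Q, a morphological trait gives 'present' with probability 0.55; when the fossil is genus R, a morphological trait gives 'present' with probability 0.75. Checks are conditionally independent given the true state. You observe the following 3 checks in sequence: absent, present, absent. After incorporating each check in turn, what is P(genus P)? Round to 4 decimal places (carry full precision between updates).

After 'absent': normaliser = 0.6·0.4500 + 0.45·0.2000 + 0.25·0.3500; P(genus P) ≈ 0.6034, P(genus Q) ≈ 0.2011, P(genus R) ≈ 0.1955
After 'present': normaliser = 0.4·0.6034 + 0.55·0.2011 + 0.75·0.1955; P(genus P) ≈ 0.4840, P(genus Q) ≈ 0.2218, P(genus R) ≈ 0.2941
After 'absent': normaliser = 0.6·0.4840 + 0.45·0.2218 + 0.25·0.2941; P(genus P) ≈ 0.6262, P(genus Q) ≈ 0.2153, P(genus R) ≈ 0.1585

0.6262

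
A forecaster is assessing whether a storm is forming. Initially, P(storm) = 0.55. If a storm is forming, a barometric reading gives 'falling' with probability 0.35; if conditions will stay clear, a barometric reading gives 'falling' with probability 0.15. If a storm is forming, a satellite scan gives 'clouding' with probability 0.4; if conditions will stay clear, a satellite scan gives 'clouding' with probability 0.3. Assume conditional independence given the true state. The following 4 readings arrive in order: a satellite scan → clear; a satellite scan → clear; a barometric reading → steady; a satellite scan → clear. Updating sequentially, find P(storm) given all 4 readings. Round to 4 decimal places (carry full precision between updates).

0.3705

After a satellite scan='clear': P(storm) = 0.6·0.5500 / (0.6·0.5500 + 0.7·0.4500) ≈ 0.5116
After a satellite scan='clear': P(storm) = 0.6·0.5116 / (0.6·0.5116 + 0.7·0.4884) ≈ 0.4731
After a barometric reading='steady': P(storm) = 0.65·0.4731 / (0.65·0.4731 + 0.85·0.5269) ≈ 0.4071
After a satellite scan='clear': P(storm) = 0.6·0.4071 / (0.6·0.4071 + 0.7·0.5929) ≈ 0.3705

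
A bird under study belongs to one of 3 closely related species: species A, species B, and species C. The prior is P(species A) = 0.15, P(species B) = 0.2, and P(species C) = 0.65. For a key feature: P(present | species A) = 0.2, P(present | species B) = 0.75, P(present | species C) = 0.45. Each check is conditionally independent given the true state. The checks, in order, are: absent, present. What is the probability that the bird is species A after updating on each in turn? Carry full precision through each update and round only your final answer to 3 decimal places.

After 'absent': normaliser = 0.8·0.1500 + 0.25·0.2000 + 0.55·0.6500; P(species A) ≈ 0.2275, P(species B) ≈ 0.0948, P(species C) ≈ 0.6777
After 'present': normaliser = 0.2·0.2275 + 0.75·0.0948 + 0.45·0.6777; P(species A) ≈ 0.1079, P(species B) ≈ 0.1686, P(species C) ≈ 0.7234

0.108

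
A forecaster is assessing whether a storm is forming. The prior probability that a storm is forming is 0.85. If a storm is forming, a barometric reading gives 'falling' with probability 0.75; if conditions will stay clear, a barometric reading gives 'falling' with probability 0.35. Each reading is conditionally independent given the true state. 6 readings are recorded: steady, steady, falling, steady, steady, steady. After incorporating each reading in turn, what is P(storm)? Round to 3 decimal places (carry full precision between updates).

After 'steady': P(storm) = 0.25·0.8500 / (0.25·0.8500 + 0.65·0.1500) ≈ 0.6855
After 'steady': P(storm) = 0.25·0.6855 / (0.25·0.6855 + 0.65·0.3145) ≈ 0.4560
After 'falling': P(storm) = 0.75·0.4560 / (0.75·0.4560 + 0.35·0.5440) ≈ 0.6424
After 'steady': P(storm) = 0.25·0.6424 / (0.25·0.6424 + 0.65·0.3576) ≈ 0.4086
After 'steady': P(storm) = 0.25·0.4086 / (0.25·0.4086 + 0.65·0.5914) ≈ 0.2099
After 'steady': P(storm) = 0.25·0.2099 / (0.25·0.2099 + 0.65·0.7901) ≈ 0.0927

0.093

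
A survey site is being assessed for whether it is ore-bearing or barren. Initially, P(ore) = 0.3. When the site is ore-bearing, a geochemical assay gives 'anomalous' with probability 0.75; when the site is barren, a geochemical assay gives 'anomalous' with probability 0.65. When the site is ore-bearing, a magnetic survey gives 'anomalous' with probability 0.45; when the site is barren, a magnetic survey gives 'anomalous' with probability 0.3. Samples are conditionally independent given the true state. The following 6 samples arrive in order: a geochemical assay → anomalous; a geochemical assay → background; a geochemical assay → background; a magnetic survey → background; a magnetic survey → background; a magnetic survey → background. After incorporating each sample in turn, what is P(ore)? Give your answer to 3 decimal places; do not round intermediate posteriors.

0.109

Each posterior becomes the prior for the next update.
After a geochemical assay='anomalous': P(ore) = 0.75·0.3000 / (0.75·0.3000 + 0.65·0.7000) ≈ 0.3309
After a geochemical assay='background': P(ore) = 0.25·0.3309 / (0.25·0.3309 + 0.35·0.6691) ≈ 0.2610
After a geochemical assay='background': P(ore) = 0.25·0.2610 / (0.25·0.2610 + 0.35·0.7390) ≈ 0.2015
After a magnetic survey='background': P(ore) = 0.55·0.2015 / (0.55·0.2015 + 0.7·0.7985) ≈ 0.1654
After a magnetic survey='background': P(ore) = 0.55·0.1654 / (0.55·0.1654 + 0.7·0.8346) ≈ 0.1348
After a magnetic survey='background': P(ore) = 0.55·0.1348 / (0.55·0.1348 + 0.7·0.8652) ≈ 0.1090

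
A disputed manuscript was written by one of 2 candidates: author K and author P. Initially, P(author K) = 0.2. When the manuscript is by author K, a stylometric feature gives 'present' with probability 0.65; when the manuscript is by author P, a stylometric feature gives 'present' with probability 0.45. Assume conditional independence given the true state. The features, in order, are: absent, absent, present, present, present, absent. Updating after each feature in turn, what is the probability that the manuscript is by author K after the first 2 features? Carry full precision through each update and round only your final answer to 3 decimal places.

0.092

After 'absent': P(author K) = 0.35·0.2000 / (0.35·0.2000 + 0.55·0.8000) ≈ 0.1373
After 'absent': P(author K) = 0.35·0.1373 / (0.35·0.1373 + 0.55·0.8627) ≈ 0.0919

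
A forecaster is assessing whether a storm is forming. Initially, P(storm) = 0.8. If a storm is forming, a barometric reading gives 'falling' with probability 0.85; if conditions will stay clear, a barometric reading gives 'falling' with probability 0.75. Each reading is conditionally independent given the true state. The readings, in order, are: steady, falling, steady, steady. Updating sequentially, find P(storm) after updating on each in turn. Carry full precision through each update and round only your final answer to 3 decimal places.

After 'steady': P(storm) = 0.15·0.8000 / (0.15·0.8000 + 0.25·0.2000) ≈ 0.7059
After 'falling': P(storm) = 0.85·0.7059 / (0.85·0.7059 + 0.75·0.2941) ≈ 0.7312
After 'steady': P(storm) = 0.15·0.7312 / (0.15·0.7312 + 0.25·0.2688) ≈ 0.6201
After 'steady': P(storm) = 0.15·0.6201 / (0.15·0.6201 + 0.25·0.3799) ≈ 0.4947

0.495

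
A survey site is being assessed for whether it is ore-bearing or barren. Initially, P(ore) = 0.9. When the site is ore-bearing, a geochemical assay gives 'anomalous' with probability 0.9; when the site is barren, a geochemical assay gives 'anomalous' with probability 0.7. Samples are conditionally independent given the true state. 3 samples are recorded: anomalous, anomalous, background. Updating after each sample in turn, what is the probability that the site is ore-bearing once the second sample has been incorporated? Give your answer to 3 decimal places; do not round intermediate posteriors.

0.937

After 'anomalous': P(ore) = 0.9·0.9000 / (0.9·0.9000 + 0.7·0.1000) ≈ 0.9205
After 'anomalous': P(ore) = 0.9·0.9205 / (0.9·0.9205 + 0.7·0.0795) ≈ 0.9370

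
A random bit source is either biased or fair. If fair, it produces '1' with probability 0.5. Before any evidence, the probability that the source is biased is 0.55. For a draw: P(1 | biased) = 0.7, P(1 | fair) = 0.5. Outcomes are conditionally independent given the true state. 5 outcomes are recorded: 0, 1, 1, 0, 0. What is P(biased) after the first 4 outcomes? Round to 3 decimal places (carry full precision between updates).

0.463

Apply Bayes' rule sequentially, carrying P(biased) forward.
After '0': P(biased) = 0.3·0.5500 / (0.3·0.5500 + 0.5·0.4500) ≈ 0.4231
After '1': P(biased) = 0.7·0.4231 / (0.7·0.4231 + 0.5·0.5769) ≈ 0.5066
After '1': P(biased) = 0.7·0.5066 / (0.7·0.5066 + 0.5·0.4934) ≈ 0.5897
After '0': P(biased) = 0.3·0.5897 / (0.3·0.5897 + 0.5·0.4103) ≈ 0.4631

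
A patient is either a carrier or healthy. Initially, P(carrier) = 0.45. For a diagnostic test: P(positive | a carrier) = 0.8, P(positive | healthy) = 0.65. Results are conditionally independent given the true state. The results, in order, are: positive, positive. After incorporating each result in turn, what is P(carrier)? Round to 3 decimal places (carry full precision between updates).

0.553

After 'positive': P(carrier) = 0.8·0.4500 / (0.8·0.4500 + 0.65·0.5500) ≈ 0.5017
After 'positive': P(carrier) = 0.8·0.5017 / (0.8·0.5017 + 0.65·0.4983) ≈ 0.5534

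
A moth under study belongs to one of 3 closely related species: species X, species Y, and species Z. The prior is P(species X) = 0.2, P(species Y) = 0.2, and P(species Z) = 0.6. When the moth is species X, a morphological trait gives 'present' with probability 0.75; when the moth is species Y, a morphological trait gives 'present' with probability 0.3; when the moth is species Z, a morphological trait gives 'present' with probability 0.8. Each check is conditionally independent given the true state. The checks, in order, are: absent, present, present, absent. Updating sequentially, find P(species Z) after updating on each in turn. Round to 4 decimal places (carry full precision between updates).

0.4921

After 'absent': normaliser = 0.25·0.2000 + 0.7·0.2000 + 0.2·0.6000; P(species X) ≈ 0.1613, P(species Y) ≈ 0.4516, P(species Z) ≈ 0.3871
After 'present': normaliser = 0.75·0.1613 + 0.3·0.4516 + 0.8·0.3871; P(species X) ≈ 0.2137, P(species Y) ≈ 0.2393, P(species Z) ≈ 0.5470
After 'present': normaliser = 0.75·0.2137 + 0.3·0.2393 + 0.8·0.5470; P(species X) ≈ 0.2393, P(species Y) ≈ 0.1072, P(species Z) ≈ 0.6535
After 'absent': normaliser = 0.25·0.2393 + 0.7·0.1072 + 0.2·0.6535; P(species X) ≈ 0.2253, P(species Y) ≈ 0.2826, P(species Z) ≈ 0.4921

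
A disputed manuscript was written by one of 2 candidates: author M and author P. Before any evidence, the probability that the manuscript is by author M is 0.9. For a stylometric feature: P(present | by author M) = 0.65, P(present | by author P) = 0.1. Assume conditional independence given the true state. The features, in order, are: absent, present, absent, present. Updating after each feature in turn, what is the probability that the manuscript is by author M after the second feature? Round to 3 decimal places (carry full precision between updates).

0.958

After 'absent': P(author M) = 0.35·0.9000 / (0.35·0.9000 + 0.9·0.1000) ≈ 0.7778
After 'present': P(author M) = 0.65·0.7778 / (0.65·0.7778 + 0.1·0.2222) ≈ 0.9579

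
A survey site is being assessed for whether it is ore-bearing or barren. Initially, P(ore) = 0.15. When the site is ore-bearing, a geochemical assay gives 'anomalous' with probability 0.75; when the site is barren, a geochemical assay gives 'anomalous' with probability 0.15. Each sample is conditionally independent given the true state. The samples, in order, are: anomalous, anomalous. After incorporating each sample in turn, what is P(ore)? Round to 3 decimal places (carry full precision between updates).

After 'anomalous': P(ore) = 0.75·0.1500 / (0.75·0.1500 + 0.15·0.8500) ≈ 0.4688
After 'anomalous': P(ore) = 0.75·0.4688 / (0.75·0.4688 + 0.15·0.5312) ≈ 0.8152

0.815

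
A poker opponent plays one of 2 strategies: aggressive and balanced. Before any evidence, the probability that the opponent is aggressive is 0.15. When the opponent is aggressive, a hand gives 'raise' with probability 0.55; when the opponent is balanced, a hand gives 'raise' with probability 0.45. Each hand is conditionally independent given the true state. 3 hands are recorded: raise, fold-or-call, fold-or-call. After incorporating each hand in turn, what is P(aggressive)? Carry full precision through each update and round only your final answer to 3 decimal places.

0.126

After 'raise': P(aggressive) = 0.55·0.1500 / (0.55·0.1500 + 0.45·0.8500) ≈ 0.1774
After 'fold-or-call': P(aggressive) = 0.45·0.1774 / (0.45·0.1774 + 0.55·0.8226) ≈ 0.1500
After 'fold-or-call': P(aggressive) = 0.45·0.1500 / (0.45·0.1500 + 0.55·0.8500) ≈ 0.1262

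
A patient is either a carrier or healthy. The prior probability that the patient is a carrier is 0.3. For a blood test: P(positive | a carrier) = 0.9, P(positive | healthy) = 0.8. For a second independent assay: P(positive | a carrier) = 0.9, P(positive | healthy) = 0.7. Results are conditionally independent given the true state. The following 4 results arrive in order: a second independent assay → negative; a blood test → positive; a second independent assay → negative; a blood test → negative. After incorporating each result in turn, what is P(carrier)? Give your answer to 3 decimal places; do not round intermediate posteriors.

0.026

After a second independent assay='negative': P(carrier) = 0.1·0.3000 / (0.1·0.3000 + 0.3·0.7000) ≈ 0.1250
After a blood test='positive': P(carrier) = 0.9·0.1250 / (0.9·0.1250 + 0.8·0.8750) ≈ 0.1385
After a second independent assay='negative': P(carrier) = 0.1·0.1385 / (0.1·0.1385 + 0.3·0.8615) ≈ 0.0508
After a blood test='negative': P(carrier) = 0.1·0.0508 / (0.1·0.0508 + 0.2·0.9492) ≈ 0.0261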